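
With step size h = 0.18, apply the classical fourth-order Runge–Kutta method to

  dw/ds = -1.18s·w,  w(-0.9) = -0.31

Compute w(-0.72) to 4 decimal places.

-0.3682

RK4: k1 = f(s_n, w_n); k2 = f(s_n + h/2, w_n + (h/2)·k1); k3 = f(s_n + h/2, w_n + (h/2)·k2); k4 = f(s_n + h, w_n + h·k3); w_{n+1} = w_n + (h/6)·(k1 + 2k2 + 2k3 + k4).
s=-0.900000, w=-0.310000:
  k1 = f(-0.900000, -0.310000) = -0.329220
  k2 = f(-0.810000, -0.339630) = -0.324618
  k3 = f(-0.810000, -0.339216) = -0.324222
  k4 = f(-0.720000, -0.368360) = -0.312959
  w ← -0.310000 + (0.18/6)·(k1 + 2k2 + 2k3 + k4) = -0.368196
w(-0.72) ≈ -0.3682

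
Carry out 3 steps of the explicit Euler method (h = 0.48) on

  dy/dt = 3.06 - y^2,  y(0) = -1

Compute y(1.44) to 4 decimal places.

Euler: y_{n+1} = y_n + h·f(t_n, y_n).
t=0.000000, y=-1.000000: f=2.060000 → y ← -1.000000 + 0.48·2.060000 = -0.011200
t=0.480000, y=-0.011200: f=3.059875 → y ← -0.011200 + 0.48·3.059875 = 1.457540
t=0.960000, y=1.457540: f=0.935578 → y ← 1.457540 + 0.48·0.935578 = 1.906617
y(1.44) ≈ 1.9066

1.9066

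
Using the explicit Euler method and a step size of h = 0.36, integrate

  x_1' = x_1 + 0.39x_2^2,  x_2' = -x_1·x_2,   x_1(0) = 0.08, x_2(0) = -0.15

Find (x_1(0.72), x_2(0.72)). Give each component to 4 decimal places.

Euler on (x_1,x_2): x_1_{n+1} = x_1_n + h·x_1', x_2_{n+1} = x_2_n + h·x_2'.
0.000000: (0.080000, -0.150000); f=(0.088775, 0.012000) → (0.111959, -0.145680)
0.360000: (0.111959, -0.145680); f=(0.120236, 0.016310) → (0.155244, -0.139808)
(x_1(0.72), x_2(0.72)) ≈ (0.1552, -0.1398)

0.1552, -0.1398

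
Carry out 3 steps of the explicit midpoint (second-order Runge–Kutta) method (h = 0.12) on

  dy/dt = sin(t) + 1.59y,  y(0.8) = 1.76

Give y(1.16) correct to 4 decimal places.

Midpoint: k1 = f(t_n, y_n); k2 = f(t_n + h/2, y_n + (h/2)·k1); y_{n+1} = y_n + h·k2.
t=0.800000, y=1.760000:
  k1 = f(0.800000, 1.760000) = 3.515756
  k2 = f(0.860000, 1.970945) = 3.891646
  y ← 1.760000 + 0.12·3.891646 = 2.226997
t=0.920000, y=2.226997:
  k1 = f(0.920000, 2.226997) = 4.336528
  k2 = f(0.980000, 2.487189) = 4.785128
  y ← 2.226997 + 0.12·4.785128 = 2.801213
t=1.040000, y=2.801213:
  k1 = f(1.040000, 2.801213) = 5.316333
  k2 = f(1.100000, 3.120193) = 5.852314
  y ← 2.801213 + 0.12·5.852314 = 3.503491
y(1.16) ≈ 3.5035

3.5035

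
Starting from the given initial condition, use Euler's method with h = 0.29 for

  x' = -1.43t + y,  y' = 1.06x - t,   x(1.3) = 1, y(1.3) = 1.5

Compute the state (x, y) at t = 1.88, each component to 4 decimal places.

Euler on (x,y): x_{n+1} = x_n + h·x', y_{n+1} = y_n + h·y'.
1.300000: (1.000000, 1.500000); f=(-0.359000, -0.240000) → (0.895890, 1.430400)
1.590000: (0.895890, 1.430400); f=(-0.843300, -0.640357) → (0.651333, 1.244697)
(x(1.88), y(1.88)) ≈ (0.6513, 1.2447)

0.6513, 1.2447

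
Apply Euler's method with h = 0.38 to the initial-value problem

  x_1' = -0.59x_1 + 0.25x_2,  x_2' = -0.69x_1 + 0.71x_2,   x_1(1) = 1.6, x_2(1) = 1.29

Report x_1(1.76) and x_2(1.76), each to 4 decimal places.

Euler on (x_1,x_2): x_1_{n+1} = x_1_n + h·x_1', x_2_{n+1} = x_2_n + h·x_2'.
1.000000: (1.600000, 1.290000); f=(-0.621500, -0.188100) → (1.363830, 1.218522)
1.380000: (1.363830, 1.218522); f=(-0.500029, -0.075892) → (1.173819, 1.189683)
(x_1(1.76), x_2(1.76)) ≈ (1.1738, 1.1897)

1.1738, 1.1897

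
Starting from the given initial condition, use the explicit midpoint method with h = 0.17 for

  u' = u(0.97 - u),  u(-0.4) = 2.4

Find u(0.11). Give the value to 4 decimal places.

1.5513

Midpoint: k1 = f(x_n, u_n); k2 = f(x_n + h/2, u_n + (h/2)·k1); u_{n+1} = u_n + h·k2.
x=-0.400000, u=2.400000:
  k1 = f(-0.400000, 2.400000) = -3.432000
  k2 = f(-0.315000, 2.108280) = -2.399813
  u ← 2.400000 + 0.17·(-2.399813) = 1.992032
x=-0.230000, u=1.992032:
  k1 = f(-0.230000, 1.992032) = -2.035920
  k2 = f(-0.145000, 1.818979) = -1.544274
  u ← 1.992032 + 0.17·(-1.544274) = 1.729505
x=-0.060000, u=1.729505:
  k1 = f(-0.060000, 1.729505) = -1.313568
  k2 = f(0.025000, 1.617852) = -1.048128
  u ← 1.729505 + 0.17·(-1.048128) = 1.551323
u(0.11) ≈ 1.5513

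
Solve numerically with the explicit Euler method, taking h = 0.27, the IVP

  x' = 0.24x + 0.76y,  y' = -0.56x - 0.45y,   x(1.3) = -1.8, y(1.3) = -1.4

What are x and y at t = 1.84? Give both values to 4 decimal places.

Euler on (x,y): x_{n+1} = x_n + h·x', y_{n+1} = y_n + h·y'.
1.300000: (-1.800000, -1.400000); f=(-1.496000, 1.638000) → (-2.203920, -0.957740)
1.570000: (-2.203920, -0.957740); f=(-1.256823, 1.665178) → (-2.543262, -0.508142)
(x(1.84), y(1.84)) ≈ (-2.5433, -0.5081)

-2.5433, -0.5081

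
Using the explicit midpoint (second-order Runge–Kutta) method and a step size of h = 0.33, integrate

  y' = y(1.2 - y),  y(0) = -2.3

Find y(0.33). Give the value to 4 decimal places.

-8.0810

Midpoint: k1 = f(x_n, y_n); k2 = f(x_n + h/2, y_n + (h/2)·k1); y_{n+1} = y_n + h·k2.
x=0.000000, y=-2.300000:
  k1 = f(0.000000, -2.300000) = -8.050000
  k2 = f(0.165000, -3.628250) = -17.518098
  y ← -2.300000 + 0.33·(-17.518098) = -8.080972
y(0.33) ≈ -8.0810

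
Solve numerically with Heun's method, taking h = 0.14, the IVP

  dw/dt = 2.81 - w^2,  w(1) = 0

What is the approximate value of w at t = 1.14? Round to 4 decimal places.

0.3826

Heun: k1 = f(t_n, w_n); k2 = f(t_n + h, w_n + h·k1); w_{n+1} = w_n + (h/2)·(k1 + k2).
t=1.000000, w=0.000000:
  k1 = f(1.000000, 0.000000) = 2.810000
  k2 = f(1.140000, 0.393400) = 2.655236
  w ← 0.000000 + (0.14/2)·(2.810000 + 2.655236) = 0.382567
w(1.14) ≈ 0.3826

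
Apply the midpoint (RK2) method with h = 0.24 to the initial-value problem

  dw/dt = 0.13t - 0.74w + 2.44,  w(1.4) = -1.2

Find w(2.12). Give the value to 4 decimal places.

0.7791

Midpoint: k1 = f(t_n, w_n); k2 = f(t_n + h/2, w_n + (h/2)·k1); w_{n+1} = w_n + h·k2.
t=1.400000, w=-1.200000:
  k1 = f(1.400000, -1.200000) = 3.510000
  k2 = f(1.520000, -0.778800) = 3.213912
  w ← -1.200000 + 0.24·3.213912 = -0.428661
t=1.640000, w=-0.428661:
  k1 = f(1.640000, -0.428661) = 2.970409
  k2 = f(1.760000, -0.072212) = 2.722237
  w ← -0.428661 + 0.24·2.722237 = 0.224676
t=1.880000, w=0.224676:
  k1 = f(1.880000, 0.224676) = 2.518140
  k2 = f(2.000000, 0.526853) = 2.310129
  w ← 0.224676 + 0.24·2.310129 = 0.779107
w(2.12) ≈ 0.7791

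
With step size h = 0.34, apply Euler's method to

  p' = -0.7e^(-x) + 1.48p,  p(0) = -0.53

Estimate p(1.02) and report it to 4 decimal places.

-2.7132

Euler: p_{n+1} = p_n + h·f(x_n, p_n).
x=0.000000, p=-0.530000: f=-1.484400 → p ← -0.530000 + 0.34·(-1.484400) = -1.034696
x=0.340000, p=-1.034696: f=-2.029589 → p ← -1.034696 + 0.34·(-2.029589) = -1.724756
x=0.680000, p=-1.724756: f=-2.907271 → p ← -1.724756 + 0.34·(-2.907271) = -2.713229
p(1.02) ≈ -2.7132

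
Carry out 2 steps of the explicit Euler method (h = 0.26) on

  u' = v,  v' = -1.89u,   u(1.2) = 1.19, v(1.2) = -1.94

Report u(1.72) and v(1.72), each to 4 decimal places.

0.0292, -2.8617

Euler on (u,v): u_{n+1} = u_n + h·u', v_{n+1} = v_n + h·v'.
1.200000: (1.190000, -1.940000); f=(-1.940000, -2.249100) → (0.685600, -2.524766)
1.460000: (0.685600, -2.524766); f=(-2.524766, -1.295784) → (0.029161, -2.861670)
(u(1.72), v(1.72)) ≈ (0.0292, -2.8617)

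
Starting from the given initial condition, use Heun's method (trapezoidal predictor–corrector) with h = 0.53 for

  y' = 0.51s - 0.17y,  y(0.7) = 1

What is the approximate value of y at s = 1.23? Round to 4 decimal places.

Heun: k1 = f(s_n, y_n); k2 = f(s_n + h, y_n + h·k1); y_{n+1} = y_n + (h/2)·(k1 + k2).
s=0.700000, y=1.000000:
  k1 = f(0.700000, 1.000000) = 0.187000
  k2 = f(1.230000, 1.099110) = 0.440451
  y ← 1.000000 + (0.53/2)·(0.187000 + 0.440451) = 1.166275
y(1.23) ≈ 1.1663

1.1663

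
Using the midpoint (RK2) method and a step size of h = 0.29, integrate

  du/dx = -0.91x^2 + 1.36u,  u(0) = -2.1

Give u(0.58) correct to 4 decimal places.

Midpoint: k1 = f(x_n, u_n); k2 = f(x_n + h/2, u_n + (h/2)·k1); u_{n+1} = u_n + h·k2.
x=0.000000, u=-2.100000:
  k1 = f(0.000000, -2.100000) = -2.856000
  k2 = f(0.145000, -2.514120) = -3.438336
  u ← -2.100000 + 0.29·(-3.438336) = -3.097117
x=0.290000, u=-3.097117:
  k1 = f(0.290000, -3.097117) = -4.288611
  k2 = f(0.435000, -3.718966) = -5.229988
  u ← -3.097117 + 0.29·(-5.229988) = -4.613814
u(0.58) ≈ -4.6138

-4.6138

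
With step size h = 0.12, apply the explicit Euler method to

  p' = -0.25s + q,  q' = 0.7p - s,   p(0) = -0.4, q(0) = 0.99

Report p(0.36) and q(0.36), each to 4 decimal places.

Euler on (p,q): p_{n+1} = p_n + h·p', q_{n+1} = q_n + h·q'.
0.000000: (-0.400000, 0.990000); f=(0.990000, -0.280000) → (-0.281200, 0.956400)
0.120000: (-0.281200, 0.956400); f=(0.926400, -0.316840) → (-0.170032, 0.918379)
0.240000: (-0.170032, 0.918379); f=(0.858379, -0.359022) → (-0.067026, 0.875297)
(p(0.36), q(0.36)) ≈ (-0.0670, 0.8753)

-0.0670, 0.8753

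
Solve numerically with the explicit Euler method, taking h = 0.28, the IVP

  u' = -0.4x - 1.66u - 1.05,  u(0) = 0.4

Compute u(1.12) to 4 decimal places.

-0.6844

Euler: u_{n+1} = u_n + h·f(x_n, u_n).
x=0.000000, u=0.400000: f=-1.714000 → u ← 0.400000 + 0.28·(-1.714000) = -0.079920
x=0.280000, u=-0.079920: f=-1.029333 → u ← -0.079920 + 0.28·(-1.029333) = -0.368133
x=0.560000, u=-0.368133: f=-0.662899 → u ← -0.368133 + 0.28·(-0.662899) = -0.553745
x=0.840000, u=-0.553745: f=-0.466783 → u ← -0.553745 + 0.28·(-0.466783) = -0.684444
u(1.12) ≈ -0.6844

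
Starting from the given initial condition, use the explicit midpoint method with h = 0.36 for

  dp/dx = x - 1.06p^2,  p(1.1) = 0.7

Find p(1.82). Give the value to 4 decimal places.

Midpoint: k1 = f(x_n, p_n); k2 = f(x_n + h/2, p_n + (h/2)·k1); p_{n+1} = p_n + h·k2.
x=1.100000, p=0.700000:
  k1 = f(1.100000, 0.700000) = 0.580600
  k2 = f(1.280000, 0.804508) = 0.593933
  p ← 0.700000 + 0.36·0.593933 = 0.913816
x=1.460000, p=0.913816:
  k1 = f(1.460000, 0.913816) = 0.574837
  k2 = f(1.640000, 1.017287) = 0.543036
  p ← 0.913816 + 0.36·0.543036 = 1.109309
p(1.82) ≈ 1.1093

1.1093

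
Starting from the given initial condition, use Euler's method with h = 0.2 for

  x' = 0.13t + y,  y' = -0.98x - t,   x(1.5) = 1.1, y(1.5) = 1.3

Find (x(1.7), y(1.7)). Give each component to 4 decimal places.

Euler on (x,y): x_{n+1} = x_n + h·x', y_{n+1} = y_n + h·y'.
1.500000: (1.100000, 1.300000); f=(1.495000, -2.578000) → (1.399000, 0.784400)
(x(1.7), y(1.7)) ≈ (1.3990, 0.7844)

1.3990, 0.7844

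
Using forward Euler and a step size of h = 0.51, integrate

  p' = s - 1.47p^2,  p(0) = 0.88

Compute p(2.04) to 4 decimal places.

Euler: p_{n+1} = p_n + h·f(s_n, p_n).
s=0.000000, p=0.880000: f=-1.138368 → p ← 0.880000 + 0.51·(-1.138368) = 0.299432
s=0.510000, p=0.299432: f=0.378200 → p ← 0.299432 + 0.51·0.378200 = 0.492314
s=1.020000, p=0.492314: f=0.663711 → p ← 0.492314 + 0.51·0.663711 = 0.830807
s=1.530000, p=0.830807: f=0.515347 → p ← 0.830807 + 0.51·0.515347 = 1.093634
p(2.04) ≈ 1.0936

1.0936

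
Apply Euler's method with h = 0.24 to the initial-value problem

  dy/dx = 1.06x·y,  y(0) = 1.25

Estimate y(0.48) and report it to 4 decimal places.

Euler: y_{n+1} = y_n + h·f(x_n, y_n).
x=0.000000, y=1.250000: f=0.000000 → y ← 1.250000 + 0.24·0.000000 = 1.250000
x=0.240000, y=1.250000: f=0.318000 → y ← 1.250000 + 0.24·0.318000 = 1.326320
y(0.48) ≈ 1.3263

1.3263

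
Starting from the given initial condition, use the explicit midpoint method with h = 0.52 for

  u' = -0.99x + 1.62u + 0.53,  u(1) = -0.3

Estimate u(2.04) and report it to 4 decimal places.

-3.3436

Midpoint: k1 = f(x_n, u_n); k2 = f(x_n + h/2, u_n + (h/2)·k1); u_{n+1} = u_n + h·k2.
x=1.000000, u=-0.300000:
  k1 = f(1.000000, -0.300000) = -0.946000
  k2 = f(1.260000, -0.545960) = -1.601855
  u ← -0.300000 + 0.52·(-1.601855) = -1.132965
x=1.520000, u=-1.132965:
  k1 = f(1.520000, -1.132965) = -2.810203
  k2 = f(1.780000, -1.863617) = -4.251260
  u ← -1.132965 + 0.52·(-4.251260) = -3.343620
u(2.04) ≈ -3.3436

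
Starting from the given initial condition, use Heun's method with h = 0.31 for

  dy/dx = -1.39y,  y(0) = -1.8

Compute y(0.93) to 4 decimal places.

Heun: k1 = f(x_n, y_n); k2 = f(x_n + h, y_n + h·k1); y_{n+1} = y_n + (h/2)·(k1 + k2).
x=0.000000, y=-1.800000:
  k1 = f(0.000000, -1.800000) = 2.502000
  k2 = f(0.310000, -1.024380) = 1.423888
  y ← -1.800000 + (0.31/2)·(2.502000 + 1.423888) = -1.191487
x=0.310000, y=-1.191487:
  k1 = f(0.310000, -1.191487) = 1.656167
  k2 = f(0.620000, -0.678075) = 0.942525
  y ← -1.191487 + (0.31/2)·(1.656167 + 0.942525) = -0.788690
x=0.620000, y=-0.788690:
  k1 = f(0.620000, -0.788690) = 1.096279
  k2 = f(0.930000, -0.448843) = 0.623892
  y ← -0.788690 + (0.31/2)·(1.096279 + 0.623892) = -0.522063
y(0.93) ≈ -0.5221

-0.5221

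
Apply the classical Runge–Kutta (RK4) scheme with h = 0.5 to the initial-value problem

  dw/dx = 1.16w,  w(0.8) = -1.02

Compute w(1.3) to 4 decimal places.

RK4: k1 = f(x_n, w_n); k2 = f(x_n + h/2, w_n + (h/2)·k1); k3 = f(x_n + h/2, w_n + (h/2)·k2); k4 = f(x_n + h, w_n + h·k3); w_{n+1} = w_n + (h/6)·(k1 + 2k2 + 2k3 + k4).
x=0.800000, w=-1.020000:
  k1 = f(0.800000, -1.020000) = -1.183200
  k2 = f(1.050000, -1.315800) = -1.526328
  k3 = f(1.050000, -1.401582) = -1.625835
  k4 = f(1.300000, -1.832918) = -2.126184
  w ← -1.020000 + (0.5/6)·(k1 + 2k2 + 2k3 + k4) = -1.821143
w(1.3) ≈ -1.8211

-1.8211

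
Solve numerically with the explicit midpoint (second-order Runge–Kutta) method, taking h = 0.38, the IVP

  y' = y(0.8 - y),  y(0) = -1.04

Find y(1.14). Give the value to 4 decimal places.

Midpoint: k1 = f(x_n, y_n); k2 = f(x_n + h/2, y_n + (h/2)·k1); y_{n+1} = y_n + h·k2.
x=0.000000, y=-1.040000:
  k1 = f(0.000000, -1.040000) = -1.913600
  k2 = f(0.190000, -1.403584) = -3.092915
  y ← -1.040000 + 0.38·(-3.092915) = -2.215308
x=0.380000, y=-2.215308:
  k1 = f(0.380000, -2.215308) = -6.679835
  k2 = f(0.570000, -3.484476) = -14.929157
  y ← -2.215308 + 0.38·(-14.929157) = -7.888387
x=0.760000, y=-7.888387:
  k1 = f(0.760000, -7.888387) = -68.537367
  k2 = f(0.950000, -20.910487) = -453.976862
  y ← -7.888387 + 0.38·(-453.976862) = -180.399595
y(1.14) ≈ -180.3996

-180.3996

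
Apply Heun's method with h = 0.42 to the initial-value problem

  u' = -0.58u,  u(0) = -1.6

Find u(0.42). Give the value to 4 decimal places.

-1.2577

Heun: k1 = f(x_n, u_n); k2 = f(x_n + h, u_n + h·k1); u_{n+1} = u_n + (h/2)·(k1 + k2).
x=0.000000, u=-1.600000:
  k1 = f(0.000000, -1.600000) = 0.928000
  k2 = f(0.420000, -1.210240) = 0.701939
  u ← -1.600000 + (0.42/2)·(0.928000 + 0.701939) = -1.257713
u(0.42) ≈ -1.2577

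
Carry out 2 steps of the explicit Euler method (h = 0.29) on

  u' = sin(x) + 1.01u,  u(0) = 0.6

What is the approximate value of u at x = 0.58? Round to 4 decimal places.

Euler: u_{n+1} = u_n + h·f(x_n, u_n).
x=0.000000, u=0.600000: f=0.606000 → u ← 0.600000 + 0.29·0.606000 = 0.775740
x=0.290000, u=0.775740: f=1.069450 → u ← 0.775740 + 0.29·1.069450 = 1.085880
u(0.58) ≈ 1.0859

1.0859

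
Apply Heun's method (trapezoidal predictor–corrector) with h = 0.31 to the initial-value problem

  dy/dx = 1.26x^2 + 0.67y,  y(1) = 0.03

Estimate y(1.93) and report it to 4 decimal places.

3.3927

Heun: k1 = f(x_n, y_n); k2 = f(x_n + h, y_n + h·k1); y_{n+1} = y_n + (h/2)·(k1 + k2).
x=1.000000, y=0.030000:
  k1 = f(1.000000, 0.030000) = 1.280100
  k2 = f(1.310000, 0.426831) = 2.448263
  y ← 0.030000 + (0.31/2)·(1.280100 + 2.448263) = 0.607896
x=1.310000, y=0.607896:
  k1 = f(1.310000, 0.607896) = 2.569576
  k2 = f(1.620000, 1.404465) = 4.247736
  y ← 0.607896 + (0.31/2)·(2.569576 + 4.247736) = 1.664580
x=1.620000, y=1.664580:
  k1 = f(1.620000, 1.664580) = 4.422012
  k2 = f(1.930000, 3.035403) = 6.727094
  y ← 1.664580 + (0.31/2)·(4.422012 + 6.727094) = 3.392691
y(1.93) ≈ 3.3927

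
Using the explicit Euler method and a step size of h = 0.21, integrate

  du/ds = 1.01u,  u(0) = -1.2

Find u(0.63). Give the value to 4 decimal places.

Euler: u_{n+1} = u_n + h·f(s_n, u_n).
s=0.000000, u=-1.200000: f=-1.212000 → u ← -1.200000 + 0.21·(-1.212000) = -1.454520
s=0.210000, u=-1.454520: f=-1.469065 → u ← -1.454520 + 0.21·(-1.469065) = -1.763024
s=0.420000, u=-1.763024: f=-1.780654 → u ← -1.763024 + 0.21·(-1.780654) = -2.136961
u(0.63) ≈ -2.1370

-2.1370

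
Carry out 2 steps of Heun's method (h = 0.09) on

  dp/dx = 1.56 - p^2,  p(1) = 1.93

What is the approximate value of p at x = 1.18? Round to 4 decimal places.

1.6481

Heun: k1 = f(x_n, p_n); k2 = f(x_n + h, p_n + h·k1); p_{n+1} = p_n + (h/2)·(k1 + k2).
x=1.000000, p=1.930000:
  k1 = f(1.000000, 1.930000) = -2.164900
  k2 = f(1.090000, 1.735159) = -1.450777
  p ← 1.930000 + (0.09/2)·(-2.164900 + (-1.450777)) = 1.767295
x=1.090000, p=1.767295:
  k1 = f(1.090000, 1.767295) = -1.563330
  k2 = f(1.180000, 1.626595) = -1.085811
  p ← 1.767295 + (0.09/2)·(-1.563330 + (-1.085811)) = 1.648083
p(1.18) ≈ 1.6481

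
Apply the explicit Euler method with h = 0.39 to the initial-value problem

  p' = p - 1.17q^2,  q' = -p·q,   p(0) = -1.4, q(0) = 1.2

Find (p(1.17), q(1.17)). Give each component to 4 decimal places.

-13.5901, 11.3041

Euler on (p,q): p_{n+1} = p_n + h·p', q_{n+1} = q_n + h·q'.
0.000000: (-1.400000, 1.200000); f=(-3.084800, 1.680000) → (-2.603072, 1.855200)
0.390000: (-2.603072, 1.855200); f=(-6.629939, 4.829219) → (-5.188748, 3.738595)
0.780000: (-5.188748, 3.738595); f=(-21.541951, 19.398631) → (-13.590109, 11.304062)
(p(1.17), q(1.17)) ≈ (-13.5901, 11.3041)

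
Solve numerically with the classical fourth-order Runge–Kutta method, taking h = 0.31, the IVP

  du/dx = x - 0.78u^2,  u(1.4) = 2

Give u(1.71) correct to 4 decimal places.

1.6875

RK4: k1 = f(x_n, u_n); k2 = f(x_n + h/2, u_n + (h/2)·k1); k3 = f(x_n + h/2, u_n + (h/2)·k2); k4 = f(x_n + h, u_n + h·k3); u_{n+1} = u_n + (h/6)·(k1 + 2k2 + 2k3 + k4).
x=1.400000, u=2.000000:
  k1 = f(1.400000, 2.000000) = -1.720000
  k2 = f(1.555000, 1.733400) = -0.788647
  k3 = f(1.555000, 1.877760) = -1.195266
  k4 = f(1.710000, 1.629468) = -0.361029
  u ← 2.000000 + (0.31/6)·(k1 + 2k2 + 2k3 + k4) = 1.687476
u(1.71) ≈ 1.6875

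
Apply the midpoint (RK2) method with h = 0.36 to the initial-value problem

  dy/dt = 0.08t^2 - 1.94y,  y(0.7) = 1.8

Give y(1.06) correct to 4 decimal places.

0.9992

Midpoint: k1 = f(t_n, y_n); k2 = f(t_n + h/2, y_n + (h/2)·k1); y_{n+1} = y_n + h·k2.
t=0.700000, y=1.800000:
  k1 = f(0.700000, 1.800000) = -3.452800
  k2 = f(0.880000, 1.178496) = -2.224330
  y ← 1.800000 + 0.36·(-2.224330) = 0.999241
y(1.06) ≈ 0.9992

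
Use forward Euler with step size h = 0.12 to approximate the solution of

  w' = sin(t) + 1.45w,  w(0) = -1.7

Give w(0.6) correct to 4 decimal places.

Euler: w_{n+1} = w_n + h·f(t_n, w_n).
t=0.000000, w=-1.700000: f=-2.465000 → w ← -1.700000 + 0.12·(-2.465000) = -1.995800
t=0.120000, w=-1.995800: f=-2.774198 → w ← -1.995800 + 0.12·(-2.774198) = -2.328704
t=0.240000, w=-2.328704: f=-3.138918 → w ← -2.328704 + 0.12·(-3.138918) = -2.705374
t=0.360000, w=-2.705374: f=-3.570518 → w ← -2.705374 + 0.12·(-3.570518) = -3.133836
t=0.480000, w=-3.133836: f=-4.082283 → w ← -3.133836 + 0.12·(-4.082283) = -3.623710
w(0.6) ≈ -3.6237

-3.6237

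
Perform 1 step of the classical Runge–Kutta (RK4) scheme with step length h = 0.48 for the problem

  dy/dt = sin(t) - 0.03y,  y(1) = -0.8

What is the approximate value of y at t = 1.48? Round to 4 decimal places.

RK4: k1 = f(t_n, y_n); k2 = f(t_n + h/2, y_n + (h/2)·k1); k3 = f(t_n + h/2, y_n + (h/2)·k2); k4 = f(t_n + h, y_n + h·k3); y_{n+1} = y_n + (h/6)·(k1 + 2k2 + 2k3 + k4).
t=1.000000, y=-0.800000:
  k1 = f(1.000000, -0.800000) = 0.865471
  k2 = f(1.240000, -0.592287) = 0.963553
  k3 = f(1.240000, -0.568747) = 0.962846
  k4 = f(1.480000, -0.337834) = 1.006016
  y ← -0.800000 + (0.48/6)·(k1 + 2k2 + 2k3 + k4) = -0.342057
y(1.48) ≈ -0.3421

-0.3421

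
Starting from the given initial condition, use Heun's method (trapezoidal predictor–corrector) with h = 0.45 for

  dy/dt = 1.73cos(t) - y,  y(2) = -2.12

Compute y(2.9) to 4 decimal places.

Heun: k1 = f(t_n, y_n); k2 = f(t_n + h, y_n + h·k1); y_{n+1} = y_n + (h/2)·(k1 + k2).
t=2.000000, y=-2.120000:
  k1 = f(2.000000, -2.120000) = 1.400066
  k2 = f(2.450000, -1.489970) = 0.157470
  y ← -2.120000 + (0.45/2)·(1.400066 + 0.157470) = -1.769554
t=2.450000, y=-1.769554:
  k1 = f(2.450000, -1.769554) = 0.437054
  k2 = f(2.900000, -1.572880) = -0.106878
  y ← -1.769554 + (0.45/2)·(0.437054 + (-0.106878)) = -1.695265
y(2.9) ≈ -1.6953

-1.6953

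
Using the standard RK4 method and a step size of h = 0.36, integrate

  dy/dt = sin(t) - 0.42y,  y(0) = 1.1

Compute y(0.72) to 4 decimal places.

1.0375

RK4: k1 = f(t_n, y_n); k2 = f(t_n + h/2, y_n + (h/2)·k1); k3 = f(t_n + h/2, y_n + (h/2)·k2); k4 = f(t_n + h, y_n + h·k3); y_{n+1} = y_n + (h/6)·(k1 + 2k2 + 2k3 + k4).
t=0.000000, y=1.100000:
  k1 = f(0.000000, 1.100000) = -0.462000
  k2 = f(0.180000, 1.016840) = -0.248043
  k3 = f(0.180000, 1.055352) = -0.264218
  k4 = f(0.360000, 1.004881) = -0.069776
  y ← 1.100000 + (0.36/6)·(k1 + 2k2 + 2k3 + k4) = 1.006622
t=0.360000, y=1.006622:
  k1 = f(0.360000, 1.006622) = -0.070507
  k2 = f(0.540000, 0.993931) = 0.096685
  k3 = f(0.540000, 1.024025) = 0.084045
  k4 = f(0.720000, 1.036878) = 0.223896
  y ← 1.006622 + (0.36/6)·(k1 + 2k2 + 2k3 + k4) = 1.037513
y(0.72) ≈ 1.0375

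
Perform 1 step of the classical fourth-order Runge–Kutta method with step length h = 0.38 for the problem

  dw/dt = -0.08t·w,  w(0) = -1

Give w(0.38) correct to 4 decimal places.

RK4: k1 = f(t_n, w_n); k2 = f(t_n + h/2, w_n + (h/2)·k1); k3 = f(t_n + h/2, w_n + (h/2)·k2); k4 = f(t_n + h, w_n + h·k3); w_{n+1} = w_n + (h/6)·(k1 + 2k2 + 2k3 + k4).
t=0.000000, w=-1.000000:
  k1 = f(0.000000, -1.000000) = 0.000000
  k2 = f(0.190000, -1.000000) = 0.015200
  k3 = f(0.190000, -0.997112) = 0.015156
  k4 = f(0.380000, -0.994241) = 0.030225
  w ← -1.000000 + (0.38/6)·(k1 + 2k2 + 2k3 + k4) = -0.994241
w(0.38) ≈ -0.9942

-0.9942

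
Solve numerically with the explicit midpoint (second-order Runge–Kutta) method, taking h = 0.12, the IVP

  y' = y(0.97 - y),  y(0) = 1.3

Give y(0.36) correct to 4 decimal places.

1.1821

Midpoint: k1 = f(x_n, y_n); k2 = f(x_n + h/2, y_n + (h/2)·k1); y_{n+1} = y_n + h·k2.
x=0.000000, y=1.300000:
  k1 = f(0.000000, 1.300000) = -0.429000
  k2 = f(0.060000, 1.274260) = -0.387706
  y ← 1.300000 + 0.12·(-0.387706) = 1.253475
x=0.120000, y=1.253475:
  k1 = f(0.120000, 1.253475) = -0.355329
  k2 = f(0.180000, 1.232155) = -0.323016
  y ← 1.253475 + 0.12·(-0.323016) = 1.214713
x=0.240000, y=1.214713:
  k1 = f(0.240000, 1.214713) = -0.297256
  k2 = f(0.300000, 1.196878) = -0.271545
  y ← 1.214713 + 0.12·(-0.271545) = 1.182128
y(0.36) ≈ 1.1821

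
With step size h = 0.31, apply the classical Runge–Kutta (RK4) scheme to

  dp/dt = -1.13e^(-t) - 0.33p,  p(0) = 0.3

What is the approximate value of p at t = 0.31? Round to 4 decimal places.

-0.0147

RK4: k1 = f(t_n, p_n); k2 = f(t_n + h/2, p_n + (h/2)·k1); k3 = f(t_n + h/2, p_n + (h/2)·k2); k4 = f(t_n + h, p_n + h·k3); p_{n+1} = p_n + (h/6)·(k1 + 2k2 + 2k3 + k4).
t=0.000000, p=0.300000:
  k1 = f(0.000000, 0.300000) = -1.229000
  k2 = f(0.155000, 0.109505) = -1.003886
  k3 = f(0.155000, 0.144398) = -1.015400
  k4 = f(0.310000, -0.014774) = -0.823920
  p ← 0.300000 + (0.31/6)·(k1 + 2k2 + 2k3 + k4) = -0.014727
p(0.31) ≈ -0.0147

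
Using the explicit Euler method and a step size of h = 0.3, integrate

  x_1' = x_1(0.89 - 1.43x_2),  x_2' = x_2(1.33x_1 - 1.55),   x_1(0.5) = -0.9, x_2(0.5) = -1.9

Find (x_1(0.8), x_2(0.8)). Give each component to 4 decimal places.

-1.8739, -0.3342

Euler on (x_1,x_2): x_1_{n+1} = x_1_n + h·x_1', x_2_{n+1} = x_2_n + h·x_2'.
0.500000: (-0.900000, -1.900000); f=(-3.246300, 5.219300) → (-1.873890, -0.334210)
(x_1(0.8), x_2(0.8)) ≈ (-1.8739, -0.3342)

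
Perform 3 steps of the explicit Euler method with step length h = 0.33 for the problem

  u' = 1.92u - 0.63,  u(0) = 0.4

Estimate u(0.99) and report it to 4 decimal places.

0.6415

Euler: u_{n+1} = u_n + h·f(x_n, u_n).
x=0.000000, u=0.400000: f=0.138000 → u ← 0.400000 + 0.33·0.138000 = 0.445540
x=0.330000, u=0.445540: f=0.225437 → u ← 0.445540 + 0.33·0.225437 = 0.519934
x=0.660000, u=0.519934: f=0.368274 → u ← 0.519934 + 0.33·0.368274 = 0.641464
u(0.99) ≈ 0.6415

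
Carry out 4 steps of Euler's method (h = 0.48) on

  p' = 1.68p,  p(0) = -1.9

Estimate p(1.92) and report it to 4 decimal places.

-20.2306

Euler: p_{n+1} = p_n + h·f(s_n, p_n).
s=0.000000, p=-1.900000: f=-3.192000 → p ← -1.900000 + 0.48·(-3.192000) = -3.432160
s=0.480000, p=-3.432160: f=-5.766029 → p ← -3.432160 + 0.48·(-5.766029) = -6.199854
s=0.960000, p=-6.199854: f=-10.415754 → p ← -6.199854 + 0.48·(-10.415754) = -11.199416
s=1.440000, p=-11.199416: f=-18.815019 → p ← -11.199416 + 0.48·(-18.815019) = -20.230625
p(1.92) ≈ -20.2306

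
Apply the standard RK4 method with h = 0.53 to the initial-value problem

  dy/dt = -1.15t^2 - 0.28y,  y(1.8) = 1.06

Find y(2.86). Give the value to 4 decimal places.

RK4: k1 = f(t_n, y_n); k2 = f(t_n + h/2, y_n + (h/2)·k1); k3 = f(t_n + h/2, y_n + (h/2)·k2); k4 = f(t_n + h, y_n + h·k3); y_{n+1} = y_n + (h/6)·(k1 + 2k2 + 2k3 + k4).
t=1.800000, y=1.060000:
  k1 = f(1.800000, 1.060000) = -4.022800
  k2 = f(2.065000, -0.006042) = -4.902167
  k3 = f(2.065000, -0.239074) = -4.836918
  k4 = f(2.330000, -1.503567) = -5.822236
  y ← 1.060000 + (0.53/6)·(k1 + 2k2 + 2k3 + k4) = -1.530217
t=2.330000, y=-1.530217:
  k1 = f(2.330000, -1.530217) = -5.814774
  k2 = f(2.595000, -3.071132) = -6.884212
  k3 = f(2.595000, -3.354533) = -6.804860
  k4 = f(2.860000, -5.136792) = -7.968238
  y ← -1.530217 + (0.53/6)·(k1 + 2k2 + 2k3 + k4) = -5.166119
y(2.86) ≈ -5.1661

-5.1661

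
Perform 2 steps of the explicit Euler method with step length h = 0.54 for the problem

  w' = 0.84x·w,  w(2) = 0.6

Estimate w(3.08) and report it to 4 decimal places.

Euler: w_{n+1} = w_n + h·f(x_n, w_n).
x=2.000000, w=0.600000: f=1.008000 → w ← 0.600000 + 0.54·1.008000 = 1.144320
x=2.540000, w=1.144320: f=2.441521 → w ← 1.144320 + 0.54·2.441521 = 2.462741
w(3.08) ≈ 2.4627

2.4627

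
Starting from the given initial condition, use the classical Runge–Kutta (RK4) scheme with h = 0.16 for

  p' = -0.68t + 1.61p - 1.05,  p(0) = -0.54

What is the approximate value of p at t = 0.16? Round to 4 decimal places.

RK4: k1 = f(t_n, p_n); k2 = f(t_n + h/2, p_n + (h/2)·k1); k3 = f(t_n + h/2, p_n + (h/2)·k2); k4 = f(t_n + h, p_n + h·k3); p_{n+1} = p_n + (h/6)·(k1 + 2k2 + 2k3 + k4).
t=0.000000, p=-0.540000:
  k1 = f(0.000000, -0.540000) = -1.919400
  k2 = f(0.080000, -0.693552) = -2.221019
  k3 = f(0.080000, -0.717681) = -2.259867
  k4 = f(0.160000, -0.901579) = -2.610342
  p ← -0.540000 + (0.16/6)·(k1 + 2k2 + 2k3 + k4) = -0.899774
p(0.16) ≈ -0.8998

-0.8998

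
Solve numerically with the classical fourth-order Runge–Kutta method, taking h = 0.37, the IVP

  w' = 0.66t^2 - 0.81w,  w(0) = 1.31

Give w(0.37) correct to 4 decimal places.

0.9812

RK4: k1 = f(t_n, w_n); k2 = f(t_n + h/2, w_n + (h/2)·k1); k3 = f(t_n + h/2, w_n + (h/2)·k2); k4 = f(t_n + h, w_n + h·k3); w_{n+1} = w_n + (h/6)·(k1 + 2k2 + 2k3 + k4).
t=0.000000, w=1.310000:
  k1 = f(0.000000, 1.310000) = -1.061100
  k2 = f(0.185000, 1.113697) = -0.879506
  k3 = f(0.185000, 1.147291) = -0.906718
  k4 = f(0.370000, 0.974514) = -0.699003
  w ← 1.310000 + (0.37/6)·(k1 + 2k2 + 2k3 + k4) = 0.981159
w(0.37) ≈ 0.9812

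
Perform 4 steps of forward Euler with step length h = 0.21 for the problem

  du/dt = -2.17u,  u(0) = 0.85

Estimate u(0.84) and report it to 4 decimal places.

Euler: u_{n+1} = u_n + h·f(t_n, u_n).
t=0.000000, u=0.850000: f=-1.844500 → u ← 0.850000 + 0.21·(-1.844500) = 0.462655
t=0.210000, u=0.462655: f=-1.003961 → u ← 0.462655 + 0.21·(-1.003961) = 0.251823
t=0.420000, u=0.251823: f=-0.546456 → u ← 0.251823 + 0.21·(-0.546456) = 0.137067
t=0.630000, u=0.137067: f=-0.297436 → u ← 0.137067 + 0.21·(-0.297436) = 0.074606
u(0.84) ≈ 0.0746

0.0746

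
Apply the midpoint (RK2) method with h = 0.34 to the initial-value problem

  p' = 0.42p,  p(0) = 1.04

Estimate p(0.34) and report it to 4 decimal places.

Midpoint: k1 = f(x_n, p_n); k2 = f(x_n + h/2, p_n + (h/2)·k1); p_{n+1} = p_n + h·k2.
x=0.000000, p=1.040000:
  k1 = f(0.000000, 1.040000) = 0.436800
  k2 = f(0.170000, 1.114256) = 0.467988
  p ← 1.040000 + 0.34·0.467988 = 1.199116
p(0.34) ≈ 1.1991

1.1991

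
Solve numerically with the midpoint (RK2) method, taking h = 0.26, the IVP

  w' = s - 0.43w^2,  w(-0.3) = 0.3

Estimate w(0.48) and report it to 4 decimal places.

Midpoint: k1 = f(s_n, w_n); k2 = f(s_n + h/2, w_n + (h/2)·k1); w_{n+1} = w_n + h·k2.
s=-0.300000, w=0.300000:
  k1 = f(-0.300000, 0.300000) = -0.338700
  k2 = f(-0.170000, 0.255969) = -0.198174
  w ← 0.300000 + 0.26·(-0.198174) = 0.248475
s=-0.040000, w=0.248475:
  k1 = f(-0.040000, 0.248475) = -0.066548
  k2 = f(0.090000, 0.239824) = 0.065268
  w ← 0.248475 + 0.26·0.065268 = 0.265445
s=0.220000, w=0.265445:
  k1 = f(0.220000, 0.265445) = 0.189702
  k2 = f(0.350000, 0.290106) = 0.313811
  w ← 0.265445 + 0.26·0.313811 = 0.347035
w(0.48) ≈ 0.3470

0.3470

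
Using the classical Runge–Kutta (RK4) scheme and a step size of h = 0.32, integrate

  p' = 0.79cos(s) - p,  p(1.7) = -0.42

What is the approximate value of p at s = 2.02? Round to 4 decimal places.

-0.3682

RK4: k1 = f(s_n, p_n); k2 = f(s_n + h/2, p_n + (h/2)·k1); k3 = f(s_n + h/2, p_n + (h/2)·k2); k4 = f(s_n + h, p_n + h·k3); p_{n+1} = p_n + (h/6)·(k1 + 2k2 + 2k3 + k4).
s=1.700000, p=-0.420000:
  k1 = f(1.700000, -0.420000) = 0.318213
  k2 = f(1.860000, -0.369086) = 0.143787
  k3 = f(1.860000, -0.396994) = 0.171695
  k4 = f(2.020000, -0.365058) = 0.022001
  p ← -0.420000 + (0.32/6)·(k1 + 2k2 + 2k3 + k4) = -0.368204
p(2.02) ≈ -0.3682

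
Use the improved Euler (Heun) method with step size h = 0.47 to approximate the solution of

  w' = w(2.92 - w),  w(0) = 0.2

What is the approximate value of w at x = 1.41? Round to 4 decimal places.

2.1961

Heun: k1 = f(x_n, w_n); k2 = f(x_n + h, w_n + h·k1); w_{n+1} = w_n + (h/2)·(k1 + k2).
x=0.000000, w=0.200000:
  k1 = f(0.000000, 0.200000) = 0.544000
  k2 = f(0.470000, 0.455680) = 1.122941
  w ← 0.200000 + (0.47/2)·(0.544000 + 1.122941) = 0.591731
x=0.470000, w=0.591731:
  k1 = f(0.470000, 0.591731) = 1.377709
  k2 = f(0.940000, 1.239255) = 2.082871
  w ← 0.591731 + (0.47/2)·(1.377709 + 2.082871) = 1.404968
x=0.940000, w=1.404968:
  k1 = f(0.940000, 1.404968) = 2.128571
  k2 = f(1.410000, 2.405396) = 1.237826
  w ← 1.404968 + (0.47/2)·(2.128571 + 1.237826) = 2.196071
w(1.41) ≈ 2.1961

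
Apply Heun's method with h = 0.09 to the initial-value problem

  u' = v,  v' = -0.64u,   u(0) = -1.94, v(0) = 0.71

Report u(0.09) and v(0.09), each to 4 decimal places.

Heun on (u,v): k1 = f(t_n, state_n); k2 = f(t_n + h, state_n + h·k1); state_{n+1} = state_n + (h/2)·(k1 + k2).
0.000000: (-1.940000, 0.710000)
  k1 = (0.710000, 1.241600)
  predictor → (-1.876100, 0.821744)
  k2 = (0.821744, 1.200704)
  → (-1.871072, 0.819904)
(u(0.09), v(0.09)) ≈ (-1.8711, 0.8199)

-1.8711, 0.8199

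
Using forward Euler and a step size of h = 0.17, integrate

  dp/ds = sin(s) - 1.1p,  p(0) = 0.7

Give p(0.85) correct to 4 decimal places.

Euler: p_{n+1} = p_n + h·f(s_n, p_n).
s=0.000000, p=0.700000: f=-0.770000 → p ← 0.700000 + 0.17·(-0.770000) = 0.569100
s=0.170000, p=0.569100: f=-0.456828 → p ← 0.569100 + 0.17·(-0.456828) = 0.491439
s=0.340000, p=0.491439: f=-0.207096 → p ← 0.491439 + 0.17·(-0.207096) = 0.456233
s=0.510000, p=0.456233: f=-0.013679 → p ← 0.456233 + 0.17·(-0.013679) = 0.453908
s=0.680000, p=0.453908: f=0.129495 → p ← 0.453908 + 0.17·0.129495 = 0.475922
p(0.85) ≈ 0.4759

0.4759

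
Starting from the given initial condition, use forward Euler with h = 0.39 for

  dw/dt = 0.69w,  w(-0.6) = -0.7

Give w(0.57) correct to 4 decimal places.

-1.4308

Euler: w_{n+1} = w_n + h·f(t_n, w_n).
t=-0.600000, w=-0.700000: f=-0.483000 → w ← -0.700000 + 0.39·(-0.483000) = -0.888370
t=-0.210000, w=-0.888370: f=-0.612975 → w ← -0.888370 + 0.39·(-0.612975) = -1.127430
t=0.180000, w=-1.127430: f=-0.777927 → w ← -1.127430 + 0.39·(-0.777927) = -1.430822
w(0.57) ≈ -1.4308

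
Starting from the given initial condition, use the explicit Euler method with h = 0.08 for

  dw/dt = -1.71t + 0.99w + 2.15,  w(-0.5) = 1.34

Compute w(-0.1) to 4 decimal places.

Euler: w_{n+1} = w_n + h·f(t_n, w_n).
t=-0.500000, w=1.340000: f=4.331600 → w ← 1.340000 + 0.08·4.331600 = 1.686528
t=-0.420000, w=1.686528: f=4.537863 → w ← 1.686528 + 0.08·4.537863 = 2.049557
t=-0.340000, w=2.049557: f=4.760461 → w ← 2.049557 + 0.08·4.760461 = 2.430394
t=-0.260000, w=2.430394: f=5.000690 → w ← 2.430394 + 0.08·5.000690 = 2.830449
t=-0.180000, w=2.830449: f=5.259945 → w ← 2.830449 + 0.08·5.259945 = 3.251245
w(-0.1) ≈ 3.2512

3.2512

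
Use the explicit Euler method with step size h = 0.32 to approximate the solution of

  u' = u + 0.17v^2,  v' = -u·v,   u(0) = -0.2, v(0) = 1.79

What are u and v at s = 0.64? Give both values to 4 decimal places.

0.0789, 1.9592

Euler on (u,v): u_{n+1} = u_n + h·u', v_{n+1} = v_n + h·v'.
0.000000: (-0.200000, 1.790000); f=(0.344697, 0.358000) → (-0.089697, 1.904560)
0.320000: (-0.089697, 1.904560); f=(0.526952, 0.170833) → (0.078928, 1.959227)
(u(0.64), v(0.64)) ≈ (0.0789, 1.9592)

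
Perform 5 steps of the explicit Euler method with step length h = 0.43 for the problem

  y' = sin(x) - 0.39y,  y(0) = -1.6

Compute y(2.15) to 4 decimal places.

0.4592

Euler: y_{n+1} = y_n + h·f(x_n, y_n).
x=0.000000, y=-1.600000: f=0.624000 → y ← -1.600000 + 0.43·0.624000 = -1.331680
x=0.430000, y=-1.331680: f=0.936226 → y ← -1.331680 + 0.43·0.936226 = -0.929103
x=0.860000, y=-0.929103: f=1.120193 → y ← -0.929103 + 0.43·1.120193 = -0.447420
x=1.290000, y=-0.447420: f=1.135329 → y ← -0.447420 + 0.43·1.135329 = 0.040771
x=1.720000, y=0.040771: f=0.972989 → y ← 0.040771 + 0.43·0.972989 = 0.459157
y(2.15) ≈ 0.4592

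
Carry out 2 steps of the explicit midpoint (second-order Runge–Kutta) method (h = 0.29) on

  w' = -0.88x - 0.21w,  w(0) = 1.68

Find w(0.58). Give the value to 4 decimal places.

1.3439

Midpoint: k1 = f(x_n, w_n); k2 = f(x_n + h/2, w_n + (h/2)·k1); w_{n+1} = w_n + h·k2.
x=0.000000, w=1.680000:
  k1 = f(0.000000, 1.680000) = -0.352800
  k2 = f(0.145000, 1.628844) = -0.469657
  w ← 1.680000 + 0.29·(-0.469657) = 1.543799
x=0.290000, w=1.543799:
  k1 = f(0.290000, 1.543799) = -0.579398
  k2 = f(0.435000, 1.459787) = -0.689355
  w ← 1.543799 + 0.29·(-0.689355) = 1.343886
w(0.58) ≈ 1.3439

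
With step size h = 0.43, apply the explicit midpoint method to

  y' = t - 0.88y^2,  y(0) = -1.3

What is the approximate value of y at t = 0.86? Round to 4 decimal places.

-5.3829

Midpoint: k1 = f(t_n, y_n); k2 = f(t_n + h/2, y_n + (h/2)·k1); y_{n+1} = y_n + h·k2.
t=0.000000, y=-1.300000:
  k1 = f(0.000000, -1.300000) = -1.487200
  k2 = f(0.215000, -1.619748) = -2.093754
  y ← -1.300000 + 0.43·(-2.093754) = -2.200314
t=0.430000, y=-2.200314:
  k1 = f(0.430000, -2.200314) = -3.830416
  k2 = f(0.645000, -3.023853) = -7.401447
  y ← -2.200314 + 0.43·(-7.401447) = -5.382936
y(0.86) ≈ -5.3829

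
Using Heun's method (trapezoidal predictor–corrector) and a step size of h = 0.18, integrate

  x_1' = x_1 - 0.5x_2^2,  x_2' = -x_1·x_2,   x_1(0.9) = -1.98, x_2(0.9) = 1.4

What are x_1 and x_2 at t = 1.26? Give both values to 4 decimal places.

Heun on (x_1,x_2): k1 = f(t_n, state_n); k2 = f(t_n + h, state_n + h·k1); state_{n+1} = state_n + (h/2)·(k1 + k2).
0.900000: (-1.980000, 1.400000)
  k1 = (-2.960000, 2.772000)
  predictor → (-2.512800, 1.898960)
  k2 = (-4.315825, 4.771707)
  → (-2.634824, 2.078934)
1.080000: (-2.634824, 2.078934)
  k1 = (-4.795807, 5.477625)
  predictor → (-3.498069, 3.064906)
  k2 = (-8.194894, 10.721254)
  → (-3.803987, 3.536833)
(x_1(1.26), x_2(1.26)) ≈ (-3.8040, 3.5368)

-3.8040, 3.5368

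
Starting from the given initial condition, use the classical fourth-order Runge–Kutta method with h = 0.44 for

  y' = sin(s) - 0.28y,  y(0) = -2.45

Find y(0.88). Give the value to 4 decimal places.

RK4: k1 = f(s_n, y_n); k2 = f(s_n + h/2, y_n + (h/2)·k1); k3 = f(s_n + h/2, y_n + (h/2)·k2); k4 = f(s_n + h, y_n + h·k3); y_{n+1} = y_n + (h/6)·(k1 + 2k2 + 2k3 + k4).
s=0.000000, y=-2.450000:
  k1 = f(0.000000, -2.450000) = 0.686000
  k2 = f(0.220000, -2.299080) = 0.861972
  k3 = f(0.220000, -2.260366) = 0.851132
  k4 = f(0.440000, -2.075502) = 1.007080
  y ← -2.450000 + (0.44/6)·(k1 + 2k2 + 2k3 + k4) = -2.074586
s=0.440000, y=-2.074586:
  k1 = f(0.440000, -2.074586) = 1.006823
  k2 = f(0.660000, -1.853084) = 1.131980
  k3 = f(0.660000, -1.825550) = 1.124271
  k4 = f(0.880000, -1.579906) = 1.213113
  y ← -2.074586 + (0.44/6)·(k1 + 2k2 + 2k3 + k4) = -1.580873
y(0.88) ≈ -1.5809

-1.5809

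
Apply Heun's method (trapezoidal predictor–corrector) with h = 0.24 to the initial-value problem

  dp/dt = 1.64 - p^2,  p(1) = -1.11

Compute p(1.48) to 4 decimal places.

-0.7927

Heun: k1 = f(t_n, p_n); k2 = f(t_n + h, p_n + h·k1); p_{n+1} = p_n + (h/2)·(k1 + k2).
t=1.000000, p=-1.110000:
  k1 = f(1.000000, -1.110000) = 0.407900
  k2 = f(1.240000, -1.012104) = 0.615645
  p ← -1.110000 + (0.24/2)·(0.407900 + 0.615645) = -0.987175
t=1.240000, p=-0.987175:
  k1 = f(1.240000, -0.987175) = 0.665486
  k2 = f(1.480000, -0.827458) = 0.955314
  p ← -0.987175 + (0.24/2)·(0.665486 + 0.955314) = -0.792679
p(1.48) ≈ -0.7927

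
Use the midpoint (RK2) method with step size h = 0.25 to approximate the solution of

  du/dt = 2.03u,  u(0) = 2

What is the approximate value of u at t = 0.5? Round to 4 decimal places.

5.3548

Midpoint: k1 = f(t_n, u_n); k2 = f(t_n + h/2, u_n + (h/2)·k1); u_{n+1} = u_n + h·k2.
t=0.000000, u=2.000000:
  k1 = f(0.000000, 2.000000) = 4.060000
  k2 = f(0.125000, 2.507500) = 5.090225
  u ← 2.000000 + 0.25·5.090225 = 3.272556
t=0.250000, u=3.272556:
  k1 = f(0.250000, 3.272556) = 6.643289
  k2 = f(0.375000, 4.102967) = 8.329024
  u ← 3.272556 + 0.25·8.329024 = 5.354812
u(0.5) ≈ 5.3548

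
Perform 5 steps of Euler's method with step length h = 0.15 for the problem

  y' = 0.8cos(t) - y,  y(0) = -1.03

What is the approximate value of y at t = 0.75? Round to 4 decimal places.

Euler: y_{n+1} = y_n + h·f(t_n, y_n).
t=0.000000, y=-1.030000: f=1.830000 → y ← -1.030000 + 0.15·1.830000 = -0.755500
t=0.150000, y=-0.755500: f=1.546517 → y ← -0.755500 + 0.15·1.546517 = -0.523522
t=0.300000, y=-0.523522: f=1.287792 → y ← -0.523522 + 0.15·1.287792 = -0.330354
t=0.450000, y=-0.330354: f=1.050711 → y ← -0.330354 + 0.15·1.050711 = -0.172747
t=0.600000, y=-0.172747: f=0.833016 → y ← -0.172747 + 0.15·0.833016 = -0.047795
y(0.75) ≈ -0.0478

-0.0478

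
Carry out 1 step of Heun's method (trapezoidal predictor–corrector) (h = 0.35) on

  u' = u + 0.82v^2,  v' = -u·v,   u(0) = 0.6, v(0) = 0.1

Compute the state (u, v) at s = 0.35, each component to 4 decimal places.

Heun on (u,v): k1 = f(s_n, state_n); k2 = f(s_n + h, state_n + h·k1); state_{n+1} = state_n + (h/2)·(k1 + k2).
0.000000: (0.600000, 0.100000)
  k1 = (0.608200, -0.060000)
  predictor → (0.812870, 0.079000)
  k2 = (0.817988, -0.064217)
  → (0.849583, 0.078262)
(u(0.35), v(0.35)) ≈ (0.8496, 0.0783)

0.8496, 0.0783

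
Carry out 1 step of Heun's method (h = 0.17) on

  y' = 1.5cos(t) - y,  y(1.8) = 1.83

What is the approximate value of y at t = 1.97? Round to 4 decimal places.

Heun: k1 = f(t_n, y_n); k2 = f(t_n + h, y_n + h·k1); y_{n+1} = y_n + (h/2)·(k1 + k2).
t=1.800000, y=1.830000:
  k1 = f(1.800000, 1.830000) = -2.170803
  k2 = f(1.970000, 1.460963) = -2.043991
  y ← 1.830000 + (0.17/2)·(-2.170803 + (-2.043991)) = 1.471743
y(1.97) ≈ 1.4717

1.4717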